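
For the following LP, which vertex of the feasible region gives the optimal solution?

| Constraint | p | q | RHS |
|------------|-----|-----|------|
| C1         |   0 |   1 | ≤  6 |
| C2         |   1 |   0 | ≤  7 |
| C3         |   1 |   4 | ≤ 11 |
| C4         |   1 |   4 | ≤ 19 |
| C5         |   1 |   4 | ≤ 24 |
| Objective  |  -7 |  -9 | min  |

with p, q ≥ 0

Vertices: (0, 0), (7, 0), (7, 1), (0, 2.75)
Evaluating z = -7p - 9q at each vertex:
  (0, 0): z = 0
  (7, 0): z = -49
  (7, 1): z = -58
  (0, 2.75): z = -24.75

The smallest value is z = -58, attained at (7, 1).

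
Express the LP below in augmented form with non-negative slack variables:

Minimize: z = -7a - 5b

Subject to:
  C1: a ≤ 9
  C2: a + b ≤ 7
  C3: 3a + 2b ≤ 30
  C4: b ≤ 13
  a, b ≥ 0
min z = -7a - 5b

s.t.
  a + s1 = 9
  a + b + s2 = 7
  3a + 2b + s3 = 30
  b + s4 = 13
  a, b, s1, s2, s3, s4 ≥ 0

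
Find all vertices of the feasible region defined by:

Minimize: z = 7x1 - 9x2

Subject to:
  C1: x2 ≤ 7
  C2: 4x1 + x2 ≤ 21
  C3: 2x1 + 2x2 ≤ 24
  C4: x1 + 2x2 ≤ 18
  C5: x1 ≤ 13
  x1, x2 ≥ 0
Each vertex is the intersection of two constraint boundaries that also satisfies all remaining constraints:
  x1 = 0 and x2 = 0 → (0, 0)
  4x1 + x2 = 21 and x2 = 0 → (5.25, 0)
  x2 = 7 and 4x1 + x2 = 21 → (3.5, 7)
  x2 = 7 and x1 = 0 → (0, 7)

Vertices: (0, 0), (5.25, 0), (3.5, 7), (0, 7)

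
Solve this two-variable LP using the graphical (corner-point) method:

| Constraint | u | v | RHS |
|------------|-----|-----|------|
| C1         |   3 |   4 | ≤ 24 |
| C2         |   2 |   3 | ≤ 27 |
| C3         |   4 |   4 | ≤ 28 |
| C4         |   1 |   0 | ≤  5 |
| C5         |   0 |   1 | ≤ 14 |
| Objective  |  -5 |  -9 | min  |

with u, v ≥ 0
Each vertex is the intersection of two constraint boundaries that also satisfies all remaining constraints:
  u = 0 and v = 0 → (0, 0)
  u = 5 and v = 0 → (5, 0)
  4u + 4v = 28 and u = 5 → (5, 2)
  3u + 4v = 24 and 4u + 4v = 28 → (4, 3)
  3u + 4v = 24 and u = 0 → (0, 6)

Evaluating z = -5u - 9v at each vertex:
  (0, 0): z = 0
  (5, 0): z = -25
  (5, 2): z = -43
  (4, 3): z = -47
  (0, 6): z = -54

The minimum is at (0, 6) with z = -54.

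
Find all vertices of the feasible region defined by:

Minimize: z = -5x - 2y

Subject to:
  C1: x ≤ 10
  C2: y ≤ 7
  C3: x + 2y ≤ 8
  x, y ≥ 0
Each vertex is the intersection of two constraint boundaries that also satisfies all remaining constraints:
  x = 0 and y = 0 → (0, 0)
  x + 2y = 8 and y = 0 → (8, 0)
  x + 2y = 8 and x = 0 → (0, 4)

Vertices: (0, 0), (8, 0), (0, 4)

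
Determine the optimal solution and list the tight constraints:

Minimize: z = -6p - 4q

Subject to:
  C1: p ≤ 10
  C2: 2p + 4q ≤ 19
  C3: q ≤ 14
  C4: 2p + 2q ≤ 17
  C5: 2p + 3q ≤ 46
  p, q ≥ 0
Optimal: p = 8.5, q = 0
Slack at optimum:
  C1: slack = 1.5
  C2: slack = 2
  C3: slack = 14
  C4: slack = 0 (binding)
  C5: slack = 29
  p ≥ 0: p = 8.5
  q ≥ 0: q = 0 (binding)
Binding constraints: C4, q ≥ 0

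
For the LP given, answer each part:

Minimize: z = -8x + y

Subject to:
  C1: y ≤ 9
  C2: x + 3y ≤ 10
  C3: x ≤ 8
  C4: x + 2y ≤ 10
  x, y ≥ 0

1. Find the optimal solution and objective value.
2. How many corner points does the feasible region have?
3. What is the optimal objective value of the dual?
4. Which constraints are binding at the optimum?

1. x = 8, y = 0, z = -64
2. 4
3. -64 (by strong duality, equal to the primal optimum)
4. C3, y ≥ 0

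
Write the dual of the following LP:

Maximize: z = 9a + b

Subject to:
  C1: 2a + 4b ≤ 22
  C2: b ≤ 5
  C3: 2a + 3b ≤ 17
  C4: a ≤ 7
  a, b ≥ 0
Minimize: z = 22y1 + 5y2 + 17y3 + 7y4

Subject to:
  C1: -2y1 - 2y3 - y4 ≤ -9
  C2: -4y1 - y2 - 3y3 ≤ -1
  y1, y2, y3, y4 ≥ 0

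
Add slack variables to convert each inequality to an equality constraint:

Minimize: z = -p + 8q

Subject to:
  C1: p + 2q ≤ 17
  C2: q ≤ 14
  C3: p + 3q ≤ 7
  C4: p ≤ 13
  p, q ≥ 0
min z = -p + 8q

s.t.
  p + 2q + s1 = 17
  q + s2 = 14
  p + 3q + s3 = 7
  p + s4 = 13
  p, q, s1, s2, s3, s4 ≥ 0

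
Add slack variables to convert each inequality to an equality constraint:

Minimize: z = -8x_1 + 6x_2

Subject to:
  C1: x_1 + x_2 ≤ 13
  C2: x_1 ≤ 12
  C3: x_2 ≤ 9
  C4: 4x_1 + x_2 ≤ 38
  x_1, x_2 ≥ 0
min z = -8x_1 + 6x_2

s.t.
  x_1 + x_2 + s1 = 13
  x_1 + s2 = 12
  x_2 + s3 = 9
  4x_1 + x_2 + s4 = 38
  x_1, x_2, s1, s2, s3, s4 ≥ 0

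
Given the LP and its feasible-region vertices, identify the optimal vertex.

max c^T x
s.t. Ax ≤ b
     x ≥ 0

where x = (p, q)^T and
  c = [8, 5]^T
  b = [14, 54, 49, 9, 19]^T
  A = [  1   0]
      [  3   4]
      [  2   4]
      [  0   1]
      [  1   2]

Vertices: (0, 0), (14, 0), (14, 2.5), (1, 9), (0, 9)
Evaluating z = 8p + 5q at each vertex:
  (0, 0): z = 0
  (14, 0): z = 112
  (14, 2.5): z = 124.5
  (1, 9): z = 53
  (0, 9): z = 45

The largest value is z = 124.5, attained at (14, 2.5).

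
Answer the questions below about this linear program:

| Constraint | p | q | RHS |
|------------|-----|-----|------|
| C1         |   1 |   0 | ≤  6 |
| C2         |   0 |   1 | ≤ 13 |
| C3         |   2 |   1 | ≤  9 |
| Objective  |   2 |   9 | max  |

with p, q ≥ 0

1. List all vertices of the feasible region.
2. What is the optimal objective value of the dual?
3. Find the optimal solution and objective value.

1. (0, 0), (4.5, 0), (0, 9)
2. 81 (by strong duality, equal to the primal optimum)
3. p = 0, q = 9, z = 81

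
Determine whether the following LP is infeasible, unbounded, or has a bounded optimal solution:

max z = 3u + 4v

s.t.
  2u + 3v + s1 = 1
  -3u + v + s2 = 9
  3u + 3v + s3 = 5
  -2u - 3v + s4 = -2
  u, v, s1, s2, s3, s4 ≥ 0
The row 2u + 3v + s1 = 1 with s1 ≥ 0 requires 2u + 3v ≤ 1, while the row -2u - 3v + s4 = -2 with s4 ≥ 0 is equivalent to 2u + 3v ≥ 2. Together they would need 2 ≤ 2u + 3v ≤ 1, which is impossible since 2 > 1. No point satisfies all constraints.

The feasible region is empty; the LP is infeasible.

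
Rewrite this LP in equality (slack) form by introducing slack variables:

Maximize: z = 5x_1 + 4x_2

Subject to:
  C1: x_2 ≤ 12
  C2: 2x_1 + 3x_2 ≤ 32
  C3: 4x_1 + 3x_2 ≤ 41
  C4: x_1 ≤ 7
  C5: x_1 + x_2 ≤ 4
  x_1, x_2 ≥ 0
max z = 5x_1 + 4x_2

s.t.
  x_2 + s1 = 12
  2x_1 + 3x_2 + s2 = 32
  4x_1 + 3x_2 + s3 = 41
  x_1 + s4 = 7
  x_1 + x_2 + s5 = 4
  x_1, x_2, s1, s2, s3, s4, s5 ≥ 0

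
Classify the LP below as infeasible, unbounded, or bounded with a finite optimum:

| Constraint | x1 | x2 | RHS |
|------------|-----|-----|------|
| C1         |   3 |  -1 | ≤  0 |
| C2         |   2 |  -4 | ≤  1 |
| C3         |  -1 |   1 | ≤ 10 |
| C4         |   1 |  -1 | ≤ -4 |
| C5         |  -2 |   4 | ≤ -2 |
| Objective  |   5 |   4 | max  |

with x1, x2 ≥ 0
C2 requires 2x1 - 4x2 ≤ 1, while C5 (-2x1 + 4x2 ≤ -2) is equivalent to 2x1 - 4x2 ≥ 2. Together they would need 2 ≤ 2x1 - 4x2 ≤ 1, which is impossible since 2 > 1. No point satisfies all constraints.

Infeasible: no point satisfies all constraints simultaneously.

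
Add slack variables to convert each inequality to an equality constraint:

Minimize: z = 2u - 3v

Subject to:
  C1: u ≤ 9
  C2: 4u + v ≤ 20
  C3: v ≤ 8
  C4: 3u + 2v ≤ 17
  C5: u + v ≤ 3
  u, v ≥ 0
min z = 2u - 3v

s.t.
  u + s1 = 9
  4u + v + s2 = 20
  v + s3 = 8
  3u + 2v + s4 = 17
  u + v + s5 = 3
  u, v, s1, s2, s3, s4, s5 ≥ 0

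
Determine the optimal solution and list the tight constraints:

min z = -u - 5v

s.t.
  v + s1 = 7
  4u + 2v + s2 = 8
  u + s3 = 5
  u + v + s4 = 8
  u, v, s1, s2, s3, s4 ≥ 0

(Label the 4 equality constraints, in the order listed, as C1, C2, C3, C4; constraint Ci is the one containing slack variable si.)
Optimal: u = 0, v = 4
Slack at optimum:
  C1: slack = 3
  C2: slack = 0 (binding)
  C3: slack = 5
  C4: slack = 4
  u ≥ 0: u = 0 (binding)
  v ≥ 0: v = 4
Binding constraints: C2, u ≥ 0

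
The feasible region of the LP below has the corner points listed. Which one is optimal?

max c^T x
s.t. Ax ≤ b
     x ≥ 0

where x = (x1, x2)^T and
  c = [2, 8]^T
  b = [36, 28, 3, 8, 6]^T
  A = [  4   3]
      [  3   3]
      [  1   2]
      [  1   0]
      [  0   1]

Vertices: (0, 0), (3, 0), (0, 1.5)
(0, 1.5) with z = 12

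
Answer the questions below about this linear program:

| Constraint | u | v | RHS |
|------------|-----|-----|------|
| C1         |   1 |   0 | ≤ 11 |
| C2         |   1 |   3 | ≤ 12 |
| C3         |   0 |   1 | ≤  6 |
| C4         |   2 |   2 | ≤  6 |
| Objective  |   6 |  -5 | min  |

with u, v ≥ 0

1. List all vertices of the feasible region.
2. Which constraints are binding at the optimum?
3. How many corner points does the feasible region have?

1. (0, 0), (3, 0), (0, 3)
2. C4, u ≥ 0
3. 3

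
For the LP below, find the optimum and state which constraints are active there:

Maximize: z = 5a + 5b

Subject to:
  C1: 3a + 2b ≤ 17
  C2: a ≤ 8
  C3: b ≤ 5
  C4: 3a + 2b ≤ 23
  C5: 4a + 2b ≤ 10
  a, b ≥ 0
Optimal: a = 0, b = 5
Binding: C3, C5, a ≥ 0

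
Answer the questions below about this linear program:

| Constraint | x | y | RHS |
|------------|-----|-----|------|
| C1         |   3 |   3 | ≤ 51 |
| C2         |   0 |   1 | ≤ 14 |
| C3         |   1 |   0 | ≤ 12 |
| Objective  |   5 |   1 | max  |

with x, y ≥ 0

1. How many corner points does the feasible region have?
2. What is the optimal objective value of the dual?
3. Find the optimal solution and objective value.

1. 5
2. 65 (by strong duality, equal to the primal optimum)
3. x = 12, y = 5, z = 65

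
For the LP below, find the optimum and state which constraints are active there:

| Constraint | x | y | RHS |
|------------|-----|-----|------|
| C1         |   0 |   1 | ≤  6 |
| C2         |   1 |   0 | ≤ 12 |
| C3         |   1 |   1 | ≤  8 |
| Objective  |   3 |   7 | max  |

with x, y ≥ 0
Optimal: x = 2, y = 6
Binding: C1, C3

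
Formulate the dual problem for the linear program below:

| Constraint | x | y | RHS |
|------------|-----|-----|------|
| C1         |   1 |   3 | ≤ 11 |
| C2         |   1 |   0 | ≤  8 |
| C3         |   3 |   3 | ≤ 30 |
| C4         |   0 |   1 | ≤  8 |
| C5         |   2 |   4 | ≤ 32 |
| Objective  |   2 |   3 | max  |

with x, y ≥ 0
Minimize: z = 11y1 + 8y2 + 30y3 + 8y4 + 32y5

Subject to:
  C1: -y1 - y2 - 3y3 - 2y5 ≤ -2
  C2: -3y1 - 3y3 - y4 - 4y5 ≤ -3
  y1, y2, y3, y4, y5 ≥ 0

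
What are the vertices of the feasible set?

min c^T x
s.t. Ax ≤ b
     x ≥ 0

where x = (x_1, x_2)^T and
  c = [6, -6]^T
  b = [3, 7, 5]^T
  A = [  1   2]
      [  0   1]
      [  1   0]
Each vertex is the intersection of two constraint boundaries that also satisfies all remaining constraints:
  x_1 = 0 and x_2 = 0 → (0, 0)
  x_1 + 2x_2 = 3 and x_2 = 0 → (3, 0)
  x_1 + 2x_2 = 3 and x_1 = 0 → (0, 1.5)

Vertices: (0, 0), (3, 0), (0, 1.5)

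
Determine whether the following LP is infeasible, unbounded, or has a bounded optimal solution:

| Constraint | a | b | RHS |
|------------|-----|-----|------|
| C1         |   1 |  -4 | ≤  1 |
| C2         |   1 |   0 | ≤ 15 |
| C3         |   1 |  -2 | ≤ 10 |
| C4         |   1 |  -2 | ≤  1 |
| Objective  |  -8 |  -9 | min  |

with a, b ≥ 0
Feasible point: (0, 0) satisfies every constraint, so the LP is feasible.
Direction d = (0, 1): for each constraint row a, a·d ≤ 0 —
  (1)(0) + (-4)(1) = -4 ≤ 0
  (1)(0) + (0)(1) = 0 ≤ 0
  (1)(0) + (-2)(1) = -2 ≤ 0
  (1)(0) + (-2)(1) = -2 ≤ 0
and d ≥ 0, so (0, 0) + t·d stays feasible for every t ≥ 0. Along this ray z = -8a - 9b changes by -9 per unit t, so z → −∞.

Unbounded — the objective can decrease without bound over the feasible region.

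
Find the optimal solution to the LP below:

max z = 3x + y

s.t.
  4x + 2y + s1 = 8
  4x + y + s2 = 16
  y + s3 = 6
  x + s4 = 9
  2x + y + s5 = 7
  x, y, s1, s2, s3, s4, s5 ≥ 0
Each vertex is the intersection of two constraint boundaries that also satisfies all remaining constraints:
  x = 0 and y = 0 → (0, 0)
  4x + 2y = 8 and y = 0 → (2, 0)
  4x + 2y = 8 and x = 0 → (0, 4)

Evaluating z = 3x + y at each vertex:
  (0, 0): z = 0
  (2, 0): z = 6
  (0, 4): z = 4

The maximum is at (2, 0) with z = 6.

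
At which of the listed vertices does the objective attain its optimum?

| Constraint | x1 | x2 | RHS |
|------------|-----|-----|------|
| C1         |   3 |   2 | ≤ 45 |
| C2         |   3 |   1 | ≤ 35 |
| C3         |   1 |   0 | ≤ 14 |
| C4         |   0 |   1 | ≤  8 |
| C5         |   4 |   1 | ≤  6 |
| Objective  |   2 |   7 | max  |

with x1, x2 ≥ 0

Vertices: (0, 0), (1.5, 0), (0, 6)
(0, 6) with z = 42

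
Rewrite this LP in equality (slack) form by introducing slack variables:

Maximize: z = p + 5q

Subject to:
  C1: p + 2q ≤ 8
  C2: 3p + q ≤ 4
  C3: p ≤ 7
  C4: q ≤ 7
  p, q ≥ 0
max z = p + 5q

s.t.
  p + 2q + s1 = 8
  3p + q + s2 = 4
  p + s3 = 7
  q + s4 = 7
  p, q, s1, s2, s3, s4 ≥ 0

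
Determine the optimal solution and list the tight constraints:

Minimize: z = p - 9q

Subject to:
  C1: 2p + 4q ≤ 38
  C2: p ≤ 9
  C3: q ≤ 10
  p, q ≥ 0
Optimal: p = 0, q = 9.5
Binding: C1, p ≥ 0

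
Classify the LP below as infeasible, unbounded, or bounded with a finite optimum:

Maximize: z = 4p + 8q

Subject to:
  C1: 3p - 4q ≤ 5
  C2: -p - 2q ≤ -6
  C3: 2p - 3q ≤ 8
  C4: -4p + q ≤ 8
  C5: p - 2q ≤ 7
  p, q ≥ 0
Feasible point: (0, 3) satisfies every constraint, so the LP is feasible.
Direction d = (1, 1): for each constraint row a, a·d ≤ 0 —
  (3)(1) + (-4)(1) = -1 ≤ 0
  (-1)(1) + (-2)(1) = -3 ≤ 0
  (2)(1) + (-3)(1) = -1 ≤ 0
  (-4)(1) + (1)(1) = -3 ≤ 0
  (1)(1) + (-2)(1) = -1 ≤ 0
and d ≥ 0, so (0, 3) + t·d stays feasible for every t ≥ 0. Along this ray z = 4p + 8q changes by 12 per unit t, so z → +∞.

The LP is unbounded; z can be made arbitrarily large.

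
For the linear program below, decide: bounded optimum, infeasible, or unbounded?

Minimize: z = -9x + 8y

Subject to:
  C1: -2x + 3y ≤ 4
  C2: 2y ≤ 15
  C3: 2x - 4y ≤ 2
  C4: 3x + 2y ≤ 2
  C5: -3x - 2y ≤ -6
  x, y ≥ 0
C4 requires 3x + 2y ≤ 2, while C5 (-3x - 2y ≤ -6) is equivalent to 3x + 2y ≥ 6. Together they would need 6 ≤ 3x + 2y ≤ 2, which is impossible since 6 > 2. No point satisfies all constraints.

The feasible region is empty; the LP is infeasible.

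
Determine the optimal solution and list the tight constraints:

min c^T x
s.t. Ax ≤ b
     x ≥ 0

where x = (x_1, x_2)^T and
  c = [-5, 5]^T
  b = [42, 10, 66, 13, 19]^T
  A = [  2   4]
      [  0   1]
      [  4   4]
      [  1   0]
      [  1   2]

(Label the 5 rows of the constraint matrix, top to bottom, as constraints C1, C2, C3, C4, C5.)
Optimal: x_1 = 13, x_2 = 0
Slack at optimum:
  C1: slack = 16
  C2: slack = 10
  C3: slack = 14
  C4: slack = 0 (binding)
  C5: slack = 6
  x_1 ≥ 0: x_1 = 13
  x_2 ≥ 0: x_2 = 0 (binding)
Binding constraints: C4, x_2 ≥ 0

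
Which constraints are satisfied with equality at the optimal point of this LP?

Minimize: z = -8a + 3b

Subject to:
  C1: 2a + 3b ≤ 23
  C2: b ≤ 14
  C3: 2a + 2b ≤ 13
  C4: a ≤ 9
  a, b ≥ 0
Optimal: a = 6.5, b = 0
Slack at optimum:
  C1: slack = 10
  C2: slack = 14
  C3: slack = 0 (binding)
  C4: slack = 2.5
  a ≥ 0: a = 6.5
  b ≥ 0: b = 0 (binding)
Binding constraints: C3, b ≥ 0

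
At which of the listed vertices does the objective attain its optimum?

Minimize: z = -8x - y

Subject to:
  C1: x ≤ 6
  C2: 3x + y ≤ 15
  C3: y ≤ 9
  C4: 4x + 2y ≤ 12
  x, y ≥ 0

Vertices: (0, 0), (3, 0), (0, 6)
Evaluating z = -8x - y at each vertex:
  (0, 0): z = 0
  (3, 0): z = -24
  (0, 6): z = -6

The smallest value is z = -24, attained at (3, 0).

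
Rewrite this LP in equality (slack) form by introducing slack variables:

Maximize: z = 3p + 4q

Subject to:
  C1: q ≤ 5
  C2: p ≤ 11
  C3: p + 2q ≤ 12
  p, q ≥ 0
max z = 3p + 4q

s.t.
  q + s1 = 5
  p + s2 = 11
  p + 2q + s3 = 12
  p, q, s1, s2, s3 ≥ 0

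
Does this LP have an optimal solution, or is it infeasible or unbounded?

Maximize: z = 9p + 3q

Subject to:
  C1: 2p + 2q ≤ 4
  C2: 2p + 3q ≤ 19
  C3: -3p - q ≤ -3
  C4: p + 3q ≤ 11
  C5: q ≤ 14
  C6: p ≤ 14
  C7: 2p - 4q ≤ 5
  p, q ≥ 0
The point (2, 0) satisfies every constraint, so the LP is feasible; the constraints give p ≤ 14 and q ≤ 14, which with p, q ≥ 0 keep the feasible region inside a bounded box. A feasible, bounded LP attains a finite optimum at a vertex.

Evaluating z = 9p + 3q at each vertex:
  (1, 0): z = 9
  (2, 0): z = 18
  (0.5, 1.5): z = 9

The LP has an optimal solution: (2, 0) with z = 18.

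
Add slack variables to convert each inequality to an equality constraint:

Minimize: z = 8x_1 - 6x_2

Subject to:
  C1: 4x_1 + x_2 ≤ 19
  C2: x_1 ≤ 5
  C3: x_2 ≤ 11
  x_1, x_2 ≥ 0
min z = 8x_1 - 6x_2

s.t.
  4x_1 + x_2 + s1 = 19
  x_1 + s2 = 5
  x_2 + s3 = 11
  x_1, x_2, s1, s2, s3 ≥ 0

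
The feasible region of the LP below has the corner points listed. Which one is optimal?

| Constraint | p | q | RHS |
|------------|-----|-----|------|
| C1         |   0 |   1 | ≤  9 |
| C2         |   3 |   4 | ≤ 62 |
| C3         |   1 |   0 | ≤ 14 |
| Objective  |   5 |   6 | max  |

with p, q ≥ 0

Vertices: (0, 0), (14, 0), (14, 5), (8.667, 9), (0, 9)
Evaluating z = 5p + 6q at each vertex:
  (0, 0): z = 0
  (14, 0): z = 70
  (14, 5): z = 100
  (8.667, 9): z = 97.33
  (0, 9): z = 54

The largest value is z = 100, attained at (14, 5).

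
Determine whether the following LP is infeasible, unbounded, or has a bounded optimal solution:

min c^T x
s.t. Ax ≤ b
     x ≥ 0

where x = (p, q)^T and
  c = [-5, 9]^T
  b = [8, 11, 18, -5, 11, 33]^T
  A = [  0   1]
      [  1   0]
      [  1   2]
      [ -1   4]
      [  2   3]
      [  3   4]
The point (5.5, 0) satisfies every constraint, so the LP is feasible; the constraints give p ≤ 11 and q ≤ 8, which with p, q ≥ 0 keep the feasible region inside a bounded box. A feasible, bounded LP attains a finite optimum at a vertex.

Evaluating z = -5p + 9q at each vertex:
  (5, 0): z = -25
  (5.5, 0): z = -27.5
  (5.364, 0.09091): z = -26

Feasible with finite optimum z* = -27.5 at (5.5, 0).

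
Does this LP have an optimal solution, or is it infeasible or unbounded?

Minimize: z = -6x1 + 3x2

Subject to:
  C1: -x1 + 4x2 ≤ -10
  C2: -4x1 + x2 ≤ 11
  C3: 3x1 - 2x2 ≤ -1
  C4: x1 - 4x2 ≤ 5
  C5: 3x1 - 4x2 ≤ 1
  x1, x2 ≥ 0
C4 requires x1 - 4x2 ≤ 5, while C1 (-x1 + 4x2 ≤ -10) is equivalent to x1 - 4x2 ≥ 10. Together they would need 10 ≤ x1 - 4x2 ≤ 5, which is impossible since 10 > 5. No point satisfies all constraints.

Infeasible: no point satisfies all constraints simultaneously.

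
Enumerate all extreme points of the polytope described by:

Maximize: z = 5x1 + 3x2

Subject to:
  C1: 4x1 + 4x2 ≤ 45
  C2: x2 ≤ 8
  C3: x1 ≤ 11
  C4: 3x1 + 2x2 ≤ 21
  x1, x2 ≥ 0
Each vertex is the intersection of two constraint boundaries that also satisfies all remaining constraints:
  x1 = 0 and x2 = 0 → (0, 0)
  3x1 + 2x2 = 21 and x2 = 0 → (7, 0)
  x2 = 8 and 3x1 + 2x2 = 21 → (1.667, 8)
  x2 = 8 and x1 = 0 → (0, 8)

Vertices: (0, 0), (7, 0), (1.667, 8), (0, 8)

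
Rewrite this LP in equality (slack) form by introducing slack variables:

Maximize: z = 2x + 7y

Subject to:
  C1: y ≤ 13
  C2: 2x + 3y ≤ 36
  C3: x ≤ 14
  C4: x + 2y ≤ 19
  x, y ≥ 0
max z = 2x + 7y

s.t.
  y + s1 = 13
  2x + 3y + s2 = 36
  x + s3 = 14
  x + 2y + s4 = 19
  x, y, s1, s2, s3, s4 ≥ 0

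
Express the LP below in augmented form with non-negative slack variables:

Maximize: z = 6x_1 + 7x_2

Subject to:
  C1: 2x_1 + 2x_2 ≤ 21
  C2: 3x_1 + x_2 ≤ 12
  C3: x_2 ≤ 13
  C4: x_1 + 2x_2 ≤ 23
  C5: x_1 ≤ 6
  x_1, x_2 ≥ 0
max z = 6x_1 + 7x_2

s.t.
  2x_1 + 2x_2 + s1 = 21
  3x_1 + x_2 + s2 = 12
  x_2 + s3 = 13
  x_1 + 2x_2 + s4 = 23
  x_1 + s5 = 6
  x_1, x_2, s1, s2, s3, s4, s5 ≥ 0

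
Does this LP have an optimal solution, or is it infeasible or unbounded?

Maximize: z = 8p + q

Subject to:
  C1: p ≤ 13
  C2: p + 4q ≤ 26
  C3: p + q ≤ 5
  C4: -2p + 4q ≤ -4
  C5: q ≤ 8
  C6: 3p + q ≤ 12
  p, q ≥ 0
The point (4, 0) satisfies every constraint, so the LP is feasible; the constraints give p ≤ 13 and q ≤ 8, which with p, q ≥ 0 keep the feasible region inside a bounded box. A feasible, bounded LP attains a finite optimum at a vertex.

Evaluating z = 8p + q at each vertex:
  (2, 0): z = 16
  (4, 0): z = 32
  (3.714, 0.8571): z = 30.57

Bounded optimum: z* = 32 at (4, 0).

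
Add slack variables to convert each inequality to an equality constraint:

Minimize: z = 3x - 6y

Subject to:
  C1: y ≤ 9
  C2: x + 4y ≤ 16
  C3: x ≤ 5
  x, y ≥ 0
min z = 3x - 6y

s.t.
  y + s1 = 9
  x + 4y + s2 = 16
  x + s3 = 5
  x, y, s1, s2, s3 ≥ 0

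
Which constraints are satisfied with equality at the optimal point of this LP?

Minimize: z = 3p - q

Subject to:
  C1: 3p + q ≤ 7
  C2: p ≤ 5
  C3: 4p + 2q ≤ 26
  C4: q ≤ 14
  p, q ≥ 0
Optimal: p = 0, q = 7
Binding: C1, p ≥ 0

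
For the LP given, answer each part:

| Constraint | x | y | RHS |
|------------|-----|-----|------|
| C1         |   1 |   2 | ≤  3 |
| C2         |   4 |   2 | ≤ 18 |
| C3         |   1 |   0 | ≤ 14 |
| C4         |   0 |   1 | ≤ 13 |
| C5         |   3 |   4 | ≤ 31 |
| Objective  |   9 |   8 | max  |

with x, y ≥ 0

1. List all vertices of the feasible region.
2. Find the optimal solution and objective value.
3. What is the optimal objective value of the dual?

1. (0, 0), (3, 0), (0, 1.5)
2. x = 3, y = 0, z = 27
3. 27 (by strong duality, equal to the primal optimum)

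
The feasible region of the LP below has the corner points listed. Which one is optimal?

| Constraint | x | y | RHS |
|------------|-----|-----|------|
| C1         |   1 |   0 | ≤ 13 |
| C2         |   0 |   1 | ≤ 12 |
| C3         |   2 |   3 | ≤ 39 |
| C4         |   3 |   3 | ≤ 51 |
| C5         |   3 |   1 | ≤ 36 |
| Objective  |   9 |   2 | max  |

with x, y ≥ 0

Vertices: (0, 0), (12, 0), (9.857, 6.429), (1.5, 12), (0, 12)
(12, 0) with z = 108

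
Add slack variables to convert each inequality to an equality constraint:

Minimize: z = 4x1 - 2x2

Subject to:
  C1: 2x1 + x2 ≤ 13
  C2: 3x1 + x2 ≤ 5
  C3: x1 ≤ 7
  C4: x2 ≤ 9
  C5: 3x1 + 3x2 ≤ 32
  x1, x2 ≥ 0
min z = 4x1 - 2x2

s.t.
  2x1 + x2 + s1 = 13
  3x1 + x2 + s2 = 5
  x1 + s3 = 7
  x2 + s4 = 9
  3x1 + 3x2 + s5 = 32
  x1, x2, s1, s2, s3, s4, s5 ≥ 0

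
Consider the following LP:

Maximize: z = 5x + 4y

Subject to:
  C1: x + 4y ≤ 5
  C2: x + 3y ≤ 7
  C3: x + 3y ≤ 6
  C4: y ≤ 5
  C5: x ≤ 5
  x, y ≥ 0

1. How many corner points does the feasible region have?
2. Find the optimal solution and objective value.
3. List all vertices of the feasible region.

1. 3
2. x = 5, y = 0, z = 25
3. (0, 0), (5, 0), (0, 1.25)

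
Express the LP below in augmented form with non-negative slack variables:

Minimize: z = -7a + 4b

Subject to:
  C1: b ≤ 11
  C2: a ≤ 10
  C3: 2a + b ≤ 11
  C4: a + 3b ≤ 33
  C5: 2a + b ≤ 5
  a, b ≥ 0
min z = -7a + 4b

s.t.
  b + s1 = 11
  a + s2 = 10
  2a + b + s3 = 11
  a + 3b + s4 = 33
  2a + b + s5 = 5
  a, b, s1, s2, s3, s4, s5 ≥ 0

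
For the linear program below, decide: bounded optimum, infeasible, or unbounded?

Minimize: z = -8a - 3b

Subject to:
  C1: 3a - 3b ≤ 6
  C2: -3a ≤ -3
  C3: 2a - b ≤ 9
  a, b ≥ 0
Feasible point: (1, 0) satisfies every constraint, so the LP is feasible.
Direction d = (0, 1): for each constraint row a, a·d ≤ 0 —
  (3)(0) + (-3)(1) = -3 ≤ 0
  (-3)(0) + (0)(1) = 0 ≤ 0
  (2)(0) + (-1)(1) = -1 ≤ 0
and d ≥ 0, so (1, 0) + t·d stays feasible for every t ≥ 0. Along this ray z = -8a - 3b changes by -3 per unit t, so z → −∞.

Unbounded: there is a feasible ray along which z → −∞.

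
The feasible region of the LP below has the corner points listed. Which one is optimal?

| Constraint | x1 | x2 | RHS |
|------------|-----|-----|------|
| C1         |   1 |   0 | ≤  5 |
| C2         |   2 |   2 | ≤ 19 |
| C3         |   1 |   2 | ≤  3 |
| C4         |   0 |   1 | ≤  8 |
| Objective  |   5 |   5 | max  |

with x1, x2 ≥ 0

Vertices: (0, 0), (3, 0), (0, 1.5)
(3, 0) with z = 15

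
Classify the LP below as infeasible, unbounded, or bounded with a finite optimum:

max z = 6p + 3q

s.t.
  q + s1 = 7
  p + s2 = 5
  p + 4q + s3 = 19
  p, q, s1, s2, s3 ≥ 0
The point (5, 3.5) satisfies every constraint, so the LP is feasible; the constraints give p ≤ 5 and q ≤ 7, which with p, q ≥ 0 keep the feasible region inside a bounded box. A feasible, bounded LP attains a finite optimum at a vertex.

Evaluating z = 6p + 3q at each vertex:
  (0, 0): z = 0
  (5, 0): z = 30
  (5, 3.5): z = 40.5
  (0, 4.75): z = 14.25

Bounded optimum: z* = 40.5 at (5, 3.5).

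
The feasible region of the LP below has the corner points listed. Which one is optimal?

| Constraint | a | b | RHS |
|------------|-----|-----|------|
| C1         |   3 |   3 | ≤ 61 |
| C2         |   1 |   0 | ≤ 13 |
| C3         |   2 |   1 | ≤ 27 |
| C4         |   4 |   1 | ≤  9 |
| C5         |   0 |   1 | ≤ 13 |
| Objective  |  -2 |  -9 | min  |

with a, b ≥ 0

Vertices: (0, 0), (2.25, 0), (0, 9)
(0, 9) with z = -81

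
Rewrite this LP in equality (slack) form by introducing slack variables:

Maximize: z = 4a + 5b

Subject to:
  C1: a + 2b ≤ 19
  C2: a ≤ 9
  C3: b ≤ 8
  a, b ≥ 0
max z = 4a + 5b

s.t.
  a + 2b + s1 = 19
  a + s2 = 9
  b + s3 = 8
  a, b, s1, s2, s3 ≥ 0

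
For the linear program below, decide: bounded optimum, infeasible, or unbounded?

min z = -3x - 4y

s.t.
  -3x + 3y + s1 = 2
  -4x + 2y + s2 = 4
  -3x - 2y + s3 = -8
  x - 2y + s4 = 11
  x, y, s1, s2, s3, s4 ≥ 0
Feasible point: (2, 1) satisfies every constraint, so the LP is feasible.
Direction d = (1, 1): for each constraint row a, a·d ≤ 0 —
  (-3)(1) + (3)(1) = 0 ≤ 0
  (-4)(1) + (2)(1) = -2 ≤ 0
  (-3)(1) + (-2)(1) = -5 ≤ 0
  (1)(1) + (-2)(1) = -1 ≤ 0
and d ≥ 0, so (2, 1) + t·d stays feasible for every t ≥ 0. Along this ray z = -3x - 4y changes by -7 per unit t, so z → −∞.

Unbounded: there is a feasible ray along which z → −∞.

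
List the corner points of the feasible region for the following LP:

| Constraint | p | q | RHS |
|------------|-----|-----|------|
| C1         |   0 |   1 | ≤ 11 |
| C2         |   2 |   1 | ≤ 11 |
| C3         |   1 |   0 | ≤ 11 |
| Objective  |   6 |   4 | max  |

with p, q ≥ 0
Each vertex is the intersection of two constraint boundaries that also satisfies all remaining constraints:
  p = 0 and q = 0 → (0, 0)
  2p + q = 11 and q = 0 → (5.5, 0)
  q = 11 and 2p + q = 11 → (0, 11)

Vertices: (0, 0), (5.5, 0), (0, 11)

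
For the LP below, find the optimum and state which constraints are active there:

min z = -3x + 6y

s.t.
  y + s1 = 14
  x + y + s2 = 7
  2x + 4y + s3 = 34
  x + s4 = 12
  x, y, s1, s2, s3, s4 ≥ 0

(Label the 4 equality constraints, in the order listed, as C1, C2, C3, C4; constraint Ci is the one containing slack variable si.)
Optimal: x = 7, y = 0
Slack at optimum:
  C1: slack = 14
  C2: slack = 0 (binding)
  C3: slack = 20
  C4: slack = 5
  x ≥ 0: x = 7
  y ≥ 0: y = 0 (binding)
Binding constraints: C2, y ≥ 0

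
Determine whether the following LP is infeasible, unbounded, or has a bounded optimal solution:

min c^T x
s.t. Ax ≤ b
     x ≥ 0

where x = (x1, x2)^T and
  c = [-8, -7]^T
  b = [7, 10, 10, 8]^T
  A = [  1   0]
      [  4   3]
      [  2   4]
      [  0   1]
The point (1, 2) satisfies every constraint, so the LP is feasible; the constraints give x1 ≤ 7 and x2 ≤ 8, which with x1, x2 ≥ 0 keep the feasible region inside a bounded box. A feasible, bounded LP attains a finite optimum at a vertex.

Evaluating z = -8x1 - 7x2 at each vertex:
  (0, 0): z = 0
  (2.5, 0): z = -20
  (1, 2): z = -22
  (0, 2.5): z = -17.5

Feasible with finite optimum z* = -22 at (1, 2).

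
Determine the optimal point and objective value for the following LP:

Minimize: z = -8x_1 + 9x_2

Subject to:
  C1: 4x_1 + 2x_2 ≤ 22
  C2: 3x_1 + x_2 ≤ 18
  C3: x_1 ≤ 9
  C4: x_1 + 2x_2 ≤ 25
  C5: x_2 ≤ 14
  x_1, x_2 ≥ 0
x_1 = 5.5, x_2 = 0, z = -44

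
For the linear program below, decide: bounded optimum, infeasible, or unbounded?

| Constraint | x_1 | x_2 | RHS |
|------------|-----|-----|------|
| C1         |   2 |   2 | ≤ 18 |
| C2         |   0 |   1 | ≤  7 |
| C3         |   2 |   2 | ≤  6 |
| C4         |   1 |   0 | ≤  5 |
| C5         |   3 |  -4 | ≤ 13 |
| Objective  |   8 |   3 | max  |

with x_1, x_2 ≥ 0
The point (3, 0) satisfies every constraint, so the LP is feasible; the constraints give x_1 ≤ 5 and x_2 ≤ 7, which with x_1, x_2 ≥ 0 keep the feasible region inside a bounded box. A feasible, bounded LP attains a finite optimum at a vertex.

Feasible with finite optimum z* = 24 at (3, 0).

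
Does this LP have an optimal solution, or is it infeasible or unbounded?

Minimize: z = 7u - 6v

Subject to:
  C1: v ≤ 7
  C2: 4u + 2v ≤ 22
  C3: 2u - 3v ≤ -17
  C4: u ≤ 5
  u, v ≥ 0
The point (0, 7) satisfies every constraint, so the LP is feasible; the constraints give u ≤ 5 and v ≤ 7, which with u, v ≥ 0 keep the feasible region inside a bounded box. A feasible, bounded LP attains a finite optimum at a vertex.

Feasible with finite optimum z* = -42 at (0, 7).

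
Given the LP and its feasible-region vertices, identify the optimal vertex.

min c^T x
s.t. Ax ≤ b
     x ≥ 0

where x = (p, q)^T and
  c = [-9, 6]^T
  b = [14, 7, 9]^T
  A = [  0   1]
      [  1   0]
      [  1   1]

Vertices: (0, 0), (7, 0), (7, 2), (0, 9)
Evaluating z = -9p + 6q at each vertex:
  (0, 0): z = 0
  (7, 0): z = -63
  (7, 2): z = -51
  (0, 9): z = 54

The smallest value is z = -63, attained at (7, 0).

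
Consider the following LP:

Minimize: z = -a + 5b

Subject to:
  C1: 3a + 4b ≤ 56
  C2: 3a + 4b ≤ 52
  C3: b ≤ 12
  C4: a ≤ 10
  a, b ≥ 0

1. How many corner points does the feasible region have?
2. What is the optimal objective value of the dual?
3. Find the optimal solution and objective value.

1. 5
2. -10 (by strong duality, equal to the primal optimum)
3. a = 10, b = 0, z = -10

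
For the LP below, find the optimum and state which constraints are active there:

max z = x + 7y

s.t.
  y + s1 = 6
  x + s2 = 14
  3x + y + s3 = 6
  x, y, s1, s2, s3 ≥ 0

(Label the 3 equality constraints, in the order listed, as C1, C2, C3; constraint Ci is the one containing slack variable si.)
Optimal: x = 0, y = 6
Slack at optimum:
  C1: slack = 0 (binding)
  C2: slack = 14
  C3: slack = 0 (binding)
  x ≥ 0: x = 0 (binding)
  y ≥ 0: y = 6
Binding constraints: C1, C3, x ≥ 0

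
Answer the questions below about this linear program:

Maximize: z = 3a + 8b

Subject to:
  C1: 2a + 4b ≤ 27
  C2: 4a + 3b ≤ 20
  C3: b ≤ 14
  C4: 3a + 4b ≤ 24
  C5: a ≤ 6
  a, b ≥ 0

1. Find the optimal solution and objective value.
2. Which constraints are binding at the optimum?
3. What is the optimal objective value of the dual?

1. a = 0, b = 6, z = 48
2. C4, a ≥ 0
3. 48 (by strong duality, equal to the primal optimum)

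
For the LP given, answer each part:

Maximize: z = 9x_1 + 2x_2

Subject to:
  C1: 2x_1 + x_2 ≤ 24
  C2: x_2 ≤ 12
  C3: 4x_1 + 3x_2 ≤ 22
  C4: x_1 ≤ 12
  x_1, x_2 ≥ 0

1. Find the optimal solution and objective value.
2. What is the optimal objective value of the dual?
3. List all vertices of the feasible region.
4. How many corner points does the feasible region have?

1. x_1 = 5.5, x_2 = 0, z = 49.5
2. 49.5 (by strong duality, equal to the primal optimum)
3. (0, 0), (5.5, 0), (0, 7.333)
4. 3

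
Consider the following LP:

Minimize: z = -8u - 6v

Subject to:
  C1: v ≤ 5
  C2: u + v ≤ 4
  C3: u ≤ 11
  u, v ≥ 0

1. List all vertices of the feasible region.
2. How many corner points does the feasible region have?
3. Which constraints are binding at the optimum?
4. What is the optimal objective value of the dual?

1. (0, 0), (4, 0), (0, 4)
2. 3
3. C2, v ≥ 0
4. -32 (by strong duality, equal to the primal optimum)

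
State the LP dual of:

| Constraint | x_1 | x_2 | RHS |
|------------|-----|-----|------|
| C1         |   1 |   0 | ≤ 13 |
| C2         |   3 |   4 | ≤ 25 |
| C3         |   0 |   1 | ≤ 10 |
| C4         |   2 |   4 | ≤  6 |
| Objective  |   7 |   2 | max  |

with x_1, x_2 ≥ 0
Minimize: z = 13y1 + 25y2 + 10y3 + 6y4

Subject to:
  C1: -y1 - 3y2 - 2y4 ≤ -7
  C2: -4y2 - y3 - 4y4 ≤ -2
  y1, y2, y3, y4 ≥ 0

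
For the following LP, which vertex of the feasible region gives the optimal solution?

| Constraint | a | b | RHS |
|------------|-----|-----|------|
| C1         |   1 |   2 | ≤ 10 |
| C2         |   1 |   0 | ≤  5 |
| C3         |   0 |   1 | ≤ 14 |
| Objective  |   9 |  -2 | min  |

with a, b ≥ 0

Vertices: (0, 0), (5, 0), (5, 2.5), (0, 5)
Evaluating z = 9a - 2b at each vertex:
  (0, 0): z = 0
  (5, 0): z = 45
  (5, 2.5): z = 40
  (0, 5): z = -10

The smallest value is z = -10, attained at (0, 5).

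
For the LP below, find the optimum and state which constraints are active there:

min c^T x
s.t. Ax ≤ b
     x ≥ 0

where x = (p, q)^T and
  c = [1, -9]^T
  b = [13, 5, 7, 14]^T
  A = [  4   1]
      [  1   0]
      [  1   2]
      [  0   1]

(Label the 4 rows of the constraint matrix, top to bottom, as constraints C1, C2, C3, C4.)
Optimal: p = 0, q = 3.5
Binding: C3, p ≥ 0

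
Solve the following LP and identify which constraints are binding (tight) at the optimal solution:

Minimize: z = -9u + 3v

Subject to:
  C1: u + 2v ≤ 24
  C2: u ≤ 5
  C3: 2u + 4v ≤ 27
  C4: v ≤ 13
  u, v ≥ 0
Optimal: u = 5, v = 0
Binding: C2, v ≥ 0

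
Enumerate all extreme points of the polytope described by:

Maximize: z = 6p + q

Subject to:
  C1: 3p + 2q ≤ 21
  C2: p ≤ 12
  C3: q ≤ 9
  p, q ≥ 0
Each vertex is the intersection of two constraint boundaries that also satisfies all remaining constraints:
  p = 0 and q = 0 → (0, 0)
  3p + 2q = 21 and q = 0 → (7, 0)
  3p + 2q = 21 and q = 9 → (1, 9)
  q = 9 and p = 0 → (0, 9)

Vertices: (0, 0), (7, 0), (1, 9), (0, 9)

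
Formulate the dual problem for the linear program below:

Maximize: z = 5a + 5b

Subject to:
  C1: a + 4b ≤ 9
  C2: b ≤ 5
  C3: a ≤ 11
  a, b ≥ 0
Minimize: z = 9y1 + 5y2 + 11y3

Subject to:
  C1: -y1 - y3 ≤ -5
  C2: -4y1 - y2 ≤ -5
  y1, y2, y3 ≥ 0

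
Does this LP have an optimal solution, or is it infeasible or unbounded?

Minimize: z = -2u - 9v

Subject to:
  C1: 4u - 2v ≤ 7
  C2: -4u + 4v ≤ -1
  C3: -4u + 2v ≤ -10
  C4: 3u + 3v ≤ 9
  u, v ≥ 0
C1 requires 4u - 2v ≤ 7, while C3 (-4u + 2v ≤ -10) is equivalent to 4u - 2v ≥ 10. Together they would need 10 ≤ 4u - 2v ≤ 7, which is impossible since 10 > 7. No point satisfies all constraints.

Infeasible — the constraint set is empty.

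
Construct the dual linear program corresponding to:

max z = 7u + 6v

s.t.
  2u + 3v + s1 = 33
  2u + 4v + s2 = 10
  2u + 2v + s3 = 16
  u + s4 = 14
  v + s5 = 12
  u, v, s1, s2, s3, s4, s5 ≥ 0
Minimize: z = 33y1 + 10y2 + 16y3 + 14y4 + 12y5

Subject to:
  C1: -2y1 - 2y2 - 2y3 - y4 ≤ -7
  C2: -3y1 - 4y2 - 2y3 - y5 ≤ -6
  y1, y2, y3, y4, y5 ≥ 0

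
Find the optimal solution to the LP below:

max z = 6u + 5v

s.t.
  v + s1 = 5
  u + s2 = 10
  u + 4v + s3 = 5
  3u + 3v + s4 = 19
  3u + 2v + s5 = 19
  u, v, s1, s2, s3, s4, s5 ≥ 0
Each vertex is the intersection of two constraint boundaries that also satisfies all remaining constraints:
  u = 0 and v = 0 → (0, 0)
  u + 4v = 5 and v = 0 → (5, 0)
  u + 4v = 5 and u = 0 → (0, 1.25)

Evaluating z = 6u + 5v at each vertex:
  (0, 0): z = 0
  (5, 0): z = 30
  (0, 1.25): z = 6.25

The maximum is at (5, 0) with z = 30.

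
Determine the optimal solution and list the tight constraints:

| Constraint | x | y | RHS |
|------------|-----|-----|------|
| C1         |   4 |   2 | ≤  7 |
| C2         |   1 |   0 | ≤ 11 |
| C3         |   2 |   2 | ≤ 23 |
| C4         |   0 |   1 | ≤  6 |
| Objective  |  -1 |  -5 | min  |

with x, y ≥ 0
Optimal: x = 0, y = 3.5
Slack at optimum:
  C1: slack = 0 (binding)
  C2: slack = 11
  C3: slack = 16
  C4: slack = 2.5
  x ≥ 0: x = 0 (binding)
  y ≥ 0: y = 3.5
Binding constraints: C1, x ≥ 0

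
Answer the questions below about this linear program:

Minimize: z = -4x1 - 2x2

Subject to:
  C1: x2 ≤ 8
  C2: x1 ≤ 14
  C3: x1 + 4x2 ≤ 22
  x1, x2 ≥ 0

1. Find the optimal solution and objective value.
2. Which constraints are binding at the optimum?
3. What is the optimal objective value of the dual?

1. x1 = 14, x2 = 2, z = -60
2. C2, C3
3. -60 (by strong duality, equal to the primal optimum)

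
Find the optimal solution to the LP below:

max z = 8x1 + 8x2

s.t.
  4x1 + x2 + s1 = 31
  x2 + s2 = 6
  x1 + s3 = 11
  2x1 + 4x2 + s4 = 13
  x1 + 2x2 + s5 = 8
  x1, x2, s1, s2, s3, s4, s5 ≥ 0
x1 = 6.5, x2 = 0, z = 52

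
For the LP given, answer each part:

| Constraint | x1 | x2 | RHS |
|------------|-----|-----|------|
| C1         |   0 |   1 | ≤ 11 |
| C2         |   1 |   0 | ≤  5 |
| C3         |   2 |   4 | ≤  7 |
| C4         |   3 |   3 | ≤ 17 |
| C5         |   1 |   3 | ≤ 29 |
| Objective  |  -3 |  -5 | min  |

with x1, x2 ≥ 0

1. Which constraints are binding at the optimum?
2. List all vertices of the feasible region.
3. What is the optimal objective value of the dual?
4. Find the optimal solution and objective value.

1. C3, x2 ≥ 0
2. (0, 0), (3.5, 0), (0, 1.75)
3. -10.5 (by strong duality, equal to the primal optimum)
4. x1 = 3.5, x2 = 0, z = -10.5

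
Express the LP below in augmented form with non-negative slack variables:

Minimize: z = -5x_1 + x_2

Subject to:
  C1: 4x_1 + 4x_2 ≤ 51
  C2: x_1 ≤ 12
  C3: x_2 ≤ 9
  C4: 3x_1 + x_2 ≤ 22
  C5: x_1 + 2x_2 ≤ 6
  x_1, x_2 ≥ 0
min z = -5x_1 + x_2

s.t.
  4x_1 + 4x_2 + s1 = 51
  x_1 + s2 = 12
  x_2 + s3 = 9
  3x_1 + x_2 + s4 = 22
  x_1 + 2x_2 + s5 = 6
  x_1, x_2, s1, s2, s3, s4, s5 ≥ 0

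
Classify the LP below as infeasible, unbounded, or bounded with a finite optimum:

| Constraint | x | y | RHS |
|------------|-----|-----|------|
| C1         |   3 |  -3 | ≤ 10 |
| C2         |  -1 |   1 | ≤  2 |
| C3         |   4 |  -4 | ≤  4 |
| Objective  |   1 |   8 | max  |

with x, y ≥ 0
Feasible point: (0, 0) satisfies every constraint, so the LP is feasible.
Direction d = (1, 1): for each constraint row a, a·d ≤ 0 —
  (3)(1) + (-3)(1) = 0 ≤ 0
  (-1)(1) + (1)(1) = 0 ≤ 0
  (4)(1) + (-4)(1) = 0 ≤ 0
and d ≥ 0, so (0, 0) + t·d stays feasible for every t ≥ 0. Along this ray z = x + 8y changes by 9 per unit t, so z → +∞.

Unbounded: there is a feasible ray along which z → +∞.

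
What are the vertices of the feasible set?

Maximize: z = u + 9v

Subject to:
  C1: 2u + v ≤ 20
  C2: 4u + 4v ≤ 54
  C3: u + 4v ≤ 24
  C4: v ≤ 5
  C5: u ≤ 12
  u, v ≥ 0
Each vertex is the intersection of two constraint boundaries that also satisfies all remaining constraints:
  u = 0 and v = 0 → (0, 0)
  2u + v = 20 and v = 0 → (10, 0)
  2u + v = 20 and u + 4v = 24 → (8, 4)
  u + 4v = 24 and v = 5 → (4, 5)
  v = 5 and u = 0 → (0, 5)

Vertices: (0, 0), (10, 0), (8, 4), (4, 5), (0, 5)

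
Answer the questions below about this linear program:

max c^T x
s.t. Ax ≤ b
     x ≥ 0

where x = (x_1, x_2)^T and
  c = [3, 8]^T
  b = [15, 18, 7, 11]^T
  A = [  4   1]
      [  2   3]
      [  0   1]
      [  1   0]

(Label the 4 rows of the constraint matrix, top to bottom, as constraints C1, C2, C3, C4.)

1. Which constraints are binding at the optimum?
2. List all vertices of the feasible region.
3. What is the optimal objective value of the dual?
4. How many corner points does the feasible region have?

1. C2, x_1 ≥ 0
2. (0, 0), (3.75, 0), (2.7, 4.2), (0, 6)
3. 48 (by strong duality, equal to the primal optimum)
4. 4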